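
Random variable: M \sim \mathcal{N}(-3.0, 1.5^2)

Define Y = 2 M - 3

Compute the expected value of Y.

For Y = 2M - 3:
E[Y] = 2 * E[M] - 3
E[M] = -3.0 = -3
E[Y] = 2 * (-3) - 3 = -9

-9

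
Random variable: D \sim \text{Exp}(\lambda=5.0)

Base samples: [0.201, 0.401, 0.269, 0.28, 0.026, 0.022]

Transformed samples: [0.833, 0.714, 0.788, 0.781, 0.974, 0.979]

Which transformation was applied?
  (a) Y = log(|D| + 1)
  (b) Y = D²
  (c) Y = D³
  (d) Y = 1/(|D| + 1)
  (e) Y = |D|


Checking option (d) Y = 1/(|D| + 1):
  D = 0.201 -> Y = 0.833 ✓
  D = 0.401 -> Y = 0.714 ✓
  D = 0.269 -> Y = 0.788 ✓
All samples match this transformation.

(d) 1/(|D| + 1)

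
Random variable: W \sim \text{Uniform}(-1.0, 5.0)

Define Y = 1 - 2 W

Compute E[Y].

For Y = -2W + 1:
E[Y] = -2 * E[W] + 1
E[W] = (-1 + 5)/2 = 2
E[Y] = -2 * 2 + 1 = -3

-3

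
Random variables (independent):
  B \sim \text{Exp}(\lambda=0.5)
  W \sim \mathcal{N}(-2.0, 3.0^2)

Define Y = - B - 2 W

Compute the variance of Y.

For independent RVs: Var(aX + bY) = a²Var(X) + b²Var(Y)
Var(B) = 4
Var(W) = 9
Var(Y) = (-1)²*4 + (-2)²*9
= 1*4 + 4*9 = 40

40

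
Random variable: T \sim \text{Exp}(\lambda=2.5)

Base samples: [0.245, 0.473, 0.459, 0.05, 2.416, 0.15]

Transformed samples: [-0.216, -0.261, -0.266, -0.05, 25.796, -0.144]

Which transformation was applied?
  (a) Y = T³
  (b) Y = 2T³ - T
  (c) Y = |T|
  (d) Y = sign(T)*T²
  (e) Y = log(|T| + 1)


Checking option (b) Y = 2T³ - T:
  T = 0.245 -> Y = -0.216 ✓
  T = 0.473 -> Y = -0.261 ✓
  T = 0.459 -> Y = -0.266 ✓
All samples match this transformation.

(b) 2T³ - T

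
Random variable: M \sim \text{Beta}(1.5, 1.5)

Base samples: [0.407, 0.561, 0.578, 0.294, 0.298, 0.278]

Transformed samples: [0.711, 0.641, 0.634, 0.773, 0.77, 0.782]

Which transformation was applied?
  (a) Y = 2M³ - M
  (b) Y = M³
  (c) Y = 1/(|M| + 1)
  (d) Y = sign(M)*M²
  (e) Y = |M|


Checking option (c) Y = 1/(|M| + 1):
  M = 0.407 -> Y = 0.711 ✓
  M = 0.561 -> Y = 0.641 ✓
  M = 0.578 -> Y = 0.634 ✓
All samples match this transformation.

(c) 1/(|M| + 1)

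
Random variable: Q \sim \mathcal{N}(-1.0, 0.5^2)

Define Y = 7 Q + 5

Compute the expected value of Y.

For Y = 7Q + 5:
E[Y] = 7 * E[Q] + 5
E[Q] = -1.0 = -1
E[Y] = 7 * (-1) + 5 = -2

-2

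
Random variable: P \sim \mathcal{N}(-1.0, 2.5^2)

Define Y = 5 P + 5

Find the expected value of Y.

For Y = 5P + 5:
E[Y] = 5 * E[P] + 5
E[P] = -1.0 = -1
E[Y] = 5 * (-1) + 5 = 0

0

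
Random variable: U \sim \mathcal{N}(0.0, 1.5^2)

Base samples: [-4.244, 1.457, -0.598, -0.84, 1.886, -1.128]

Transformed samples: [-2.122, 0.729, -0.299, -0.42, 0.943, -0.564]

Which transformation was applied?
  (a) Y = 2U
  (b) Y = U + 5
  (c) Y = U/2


Checking option (c) Y = U/2:
  U = -4.244 -> Y = -2.122 ✓
  U = 1.457 -> Y = 0.729 ✓
  U = -0.598 -> Y = -0.299 ✓
All samples match this transformation.

(c) U/2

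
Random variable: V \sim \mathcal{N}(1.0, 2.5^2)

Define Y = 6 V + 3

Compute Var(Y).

For Y = aV + b: Var(Y) = a² * Var(V)
Var(V) = 2.5^2 = 6.25
Var(Y) = 6² * 6.25 = 36 * 6.25 = 225

225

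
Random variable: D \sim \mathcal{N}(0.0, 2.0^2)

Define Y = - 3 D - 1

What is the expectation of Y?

For Y = -3D - 1:
E[Y] = -3 * E[D] - 1
E[D] = 0.0 = 0
E[Y] = -3 * 0 - 1 = -1

-1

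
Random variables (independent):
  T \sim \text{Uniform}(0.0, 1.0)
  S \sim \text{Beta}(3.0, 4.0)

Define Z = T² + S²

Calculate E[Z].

E[Z] = E[T²] + E[S²]
E[T²] = Var(T) + E[T]² = 0.083333333 + 0.25 = 0.33333333
E[S²] = Var(S) + E[S]² = 0.030612245 + 0.18367347 = 0.21428571
E[Z] = 0.33333333 + 0.21428571 = 0.54761905

0.54761905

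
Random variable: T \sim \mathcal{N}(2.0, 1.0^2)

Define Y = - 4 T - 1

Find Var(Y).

For Y = aT + b: Var(Y) = a² * Var(T)
Var(T) = 1.0^2 = 1
Var(Y) = (-4)² * 1 = 16 * 1 = 16

16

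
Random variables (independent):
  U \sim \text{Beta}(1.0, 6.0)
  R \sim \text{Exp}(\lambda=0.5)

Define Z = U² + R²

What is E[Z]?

E[Z] = E[U²] + E[R²]
E[U²] = Var(U) + E[U]² = 0.015306122 + 0.020408163 = 0.035714286
E[R²] = Var(R) + E[R]² = 4 + 4 = 8
E[Z] = 0.035714286 + 8 = 8.0357143

8.0357143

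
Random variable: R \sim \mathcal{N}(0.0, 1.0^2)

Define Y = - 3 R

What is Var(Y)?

For Y = aR + b: Var(Y) = a² * Var(R)
Var(R) = 1.0^2 = 1
Var(Y) = (-3)² * 1 = 9 * 1 = 9

9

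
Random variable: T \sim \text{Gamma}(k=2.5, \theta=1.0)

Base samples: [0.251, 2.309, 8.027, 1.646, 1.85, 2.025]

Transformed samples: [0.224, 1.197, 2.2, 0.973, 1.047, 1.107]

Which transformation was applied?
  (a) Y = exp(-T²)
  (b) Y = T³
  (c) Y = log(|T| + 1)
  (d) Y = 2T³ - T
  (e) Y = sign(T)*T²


Checking option (c) Y = log(|T| + 1):
  T = 0.251 -> Y = 0.224 ✓
  T = 2.309 -> Y = 1.197 ✓
  T = 8.027 -> Y = 2.2 ✓
All samples match this transformation.

(c) log(|T| + 1)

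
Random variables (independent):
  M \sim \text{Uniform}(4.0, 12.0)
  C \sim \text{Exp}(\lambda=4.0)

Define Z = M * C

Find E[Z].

For independent RVs: E[XY] = E[X]*E[Y]
E[M] = 8
E[C] = 0.25
E[Z] = 8 * 0.25 = 2

2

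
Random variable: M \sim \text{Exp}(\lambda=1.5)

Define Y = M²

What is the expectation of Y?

Using E[X²] = Var(X) + (E[X])²:
E[M] = 0.66666667
Var(M) = 1/1.5^2 = 0.44444444
E[M²] = 0.44444444 + 0.66666667² = 0.44444444 + 0.44444444 = 0.88888889

0.88888889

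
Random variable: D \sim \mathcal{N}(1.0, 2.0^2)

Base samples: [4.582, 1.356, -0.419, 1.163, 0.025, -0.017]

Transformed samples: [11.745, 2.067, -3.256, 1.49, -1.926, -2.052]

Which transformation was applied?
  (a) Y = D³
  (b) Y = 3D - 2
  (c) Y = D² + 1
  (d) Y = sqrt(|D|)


Checking option (b) Y = 3D - 2:
  D = 4.582 -> Y = 11.745 ✓
  D = 1.356 -> Y = 2.067 ✓
  D = -0.419 -> Y = -3.256 ✓
All samples match this transformation.

(b) 3D - 2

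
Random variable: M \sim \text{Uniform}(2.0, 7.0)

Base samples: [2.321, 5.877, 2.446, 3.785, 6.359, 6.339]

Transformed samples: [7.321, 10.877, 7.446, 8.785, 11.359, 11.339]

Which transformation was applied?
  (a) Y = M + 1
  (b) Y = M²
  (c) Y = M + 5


Checking option (c) Y = M + 5:
  M = 2.321 -> Y = 7.321 ✓
  M = 5.877 -> Y = 10.877 ✓
  M = 2.446 -> Y = 7.446 ✓
All samples match this transformation.

(c) M + 5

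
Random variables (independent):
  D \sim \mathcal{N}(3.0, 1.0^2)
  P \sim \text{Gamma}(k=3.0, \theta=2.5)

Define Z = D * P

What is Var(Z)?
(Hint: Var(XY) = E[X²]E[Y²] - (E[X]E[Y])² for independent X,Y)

Var(XY) = E[X²]E[Y²] - (E[X]E[Y])²
E[D] = 3, Var(D) = 1
E[P] = 7.5, Var(P) = 18.75
E[D²] = 1 + 3² = 10
E[P²] = 18.75 + 7.5² = 75
Var(Z) = 10*75 - (3*7.5)²
= 750 - 506.25 = 243.75

243.75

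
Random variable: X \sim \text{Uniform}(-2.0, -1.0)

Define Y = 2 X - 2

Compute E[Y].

For Y = 2X - 2:
E[Y] = 2 * E[X] - 2
E[X] = (-2 - 1)/2 = -1.5
E[Y] = 2 * (-1.5) - 2 = -5

-5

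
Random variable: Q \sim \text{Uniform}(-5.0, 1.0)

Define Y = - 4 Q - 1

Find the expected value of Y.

For Y = -4Q - 1:
E[Y] = -4 * E[Q] - 1
E[Q] = (-5 + 1)/2 = -2
E[Y] = -4 * (-2) - 1 = 7

7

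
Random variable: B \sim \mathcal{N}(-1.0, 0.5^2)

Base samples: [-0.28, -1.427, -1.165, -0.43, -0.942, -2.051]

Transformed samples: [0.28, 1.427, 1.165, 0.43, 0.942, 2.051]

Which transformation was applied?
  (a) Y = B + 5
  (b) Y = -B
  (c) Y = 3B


Checking option (b) Y = -B:
  B = -0.28 -> Y = 0.28 ✓
  B = -1.427 -> Y = 1.427 ✓
  B = -1.165 -> Y = 1.165 ✓
All samples match this transformation.

(b) -B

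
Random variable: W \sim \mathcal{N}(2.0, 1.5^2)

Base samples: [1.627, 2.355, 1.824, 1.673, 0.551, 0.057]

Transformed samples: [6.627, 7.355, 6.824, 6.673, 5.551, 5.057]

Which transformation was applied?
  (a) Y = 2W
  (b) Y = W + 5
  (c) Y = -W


Checking option (b) Y = W + 5:
  W = 1.627 -> Y = 6.627 ✓
  W = 2.355 -> Y = 7.355 ✓
  W = 1.824 -> Y = 6.824 ✓
All samples match this transformation.

(b) W + 5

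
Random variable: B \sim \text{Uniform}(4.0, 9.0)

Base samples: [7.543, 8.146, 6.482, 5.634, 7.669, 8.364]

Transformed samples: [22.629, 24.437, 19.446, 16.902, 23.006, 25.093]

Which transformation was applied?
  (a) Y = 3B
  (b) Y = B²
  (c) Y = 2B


Checking option (a) Y = 3B:
  B = 7.543 -> Y = 22.629 ✓
  B = 8.146 -> Y = 24.437 ✓
  B = 6.482 -> Y = 19.446 ✓
All samples match this transformation.

(a) 3B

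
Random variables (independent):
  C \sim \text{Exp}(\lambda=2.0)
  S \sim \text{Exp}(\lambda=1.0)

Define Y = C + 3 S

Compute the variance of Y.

For independent RVs: Var(aX + bY) = a²Var(X) + b²Var(Y)
Var(C) = 0.25
Var(S) = 1
Var(Y) = 1²*0.25 + 3²*1
= 1*0.25 + 9*1 = 9.25

9.25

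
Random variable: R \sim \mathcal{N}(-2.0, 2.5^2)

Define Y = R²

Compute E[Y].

E[R²] = Var(R) + (E[R])² = 6.25 + 4 = 10.25

10.25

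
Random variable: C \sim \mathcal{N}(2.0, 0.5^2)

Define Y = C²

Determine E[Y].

E[C²] = Var(C) + (E[C])² = 0.25 + 4 = 4.25

4.25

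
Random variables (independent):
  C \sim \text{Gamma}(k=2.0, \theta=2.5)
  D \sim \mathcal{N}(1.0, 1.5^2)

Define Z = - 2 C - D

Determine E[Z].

E[Z] = -2*E[C] - 1*E[D]
E[C] = 5
E[D] = 1
E[Z] = -2*5 - 1*1 = -11

-11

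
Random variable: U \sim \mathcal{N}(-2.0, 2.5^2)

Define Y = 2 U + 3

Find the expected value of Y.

For Y = 2U + 3:
E[Y] = 2 * E[U] + 3
E[U] = -2.0 = -2
E[Y] = 2 * (-2) + 3 = -1

-1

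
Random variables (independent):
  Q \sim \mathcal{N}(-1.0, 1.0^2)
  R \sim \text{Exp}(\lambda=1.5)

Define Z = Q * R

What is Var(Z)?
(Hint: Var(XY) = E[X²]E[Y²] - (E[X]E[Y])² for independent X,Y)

Var(XY) = E[X²]E[Y²] - (E[X]E[Y])²
E[Q] = -1, Var(Q) = 1
E[R] = 0.66666667, Var(R) = 0.44444444
E[Q²] = 1 + (-1)² = 2
E[R²] = 0.44444444 + 0.66666667² = 0.88888889
Var(Z) = 2*0.88888889 - (-1*0.66666667)²
= 1.7777778 - 0.44444444 = 1.3333333

1.3333333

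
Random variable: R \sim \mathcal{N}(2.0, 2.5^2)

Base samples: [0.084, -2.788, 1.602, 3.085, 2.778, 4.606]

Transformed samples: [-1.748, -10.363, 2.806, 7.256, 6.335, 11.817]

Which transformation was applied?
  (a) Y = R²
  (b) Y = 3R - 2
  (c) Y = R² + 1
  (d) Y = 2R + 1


Checking option (b) Y = 3R - 2:
  R = 0.084 -> Y = -1.748 ✓
  R = -2.788 -> Y = -10.363 ✓
  R = 1.602 -> Y = 2.806 ✓
All samples match this transformation.

(b) 3R - 2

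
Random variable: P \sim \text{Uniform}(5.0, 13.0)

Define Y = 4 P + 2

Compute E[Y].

For Y = 4P + 2:
E[Y] = 4 * E[P] + 2
E[P] = (5 + 13)/2 = 9
E[Y] = 4 * 9 + 2 = 38

38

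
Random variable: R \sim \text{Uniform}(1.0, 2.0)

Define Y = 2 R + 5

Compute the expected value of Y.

For Y = 2R + 5:
E[Y] = 2 * E[R] + 5
E[R] = (1 + 2)/2 = 1.5
E[Y] = 2 * 1.5 + 5 = 8

8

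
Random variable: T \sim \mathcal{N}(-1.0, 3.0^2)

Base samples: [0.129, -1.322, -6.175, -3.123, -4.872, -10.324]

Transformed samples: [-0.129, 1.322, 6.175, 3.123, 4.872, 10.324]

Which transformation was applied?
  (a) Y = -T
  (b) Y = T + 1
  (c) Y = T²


Checking option (a) Y = -T:
  T = 0.129 -> Y = -0.129 ✓
  T = -1.322 -> Y = 1.322 ✓
  T = -6.175 -> Y = 6.175 ✓
All samples match this transformation.

(a) -T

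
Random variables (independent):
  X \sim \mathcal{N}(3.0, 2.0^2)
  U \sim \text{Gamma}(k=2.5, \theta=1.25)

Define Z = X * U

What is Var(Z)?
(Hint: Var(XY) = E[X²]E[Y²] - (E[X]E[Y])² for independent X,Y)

Var(XY) = E[X²]E[Y²] - (E[X]E[Y])²
E[X] = 3, Var(X) = 4
E[U] = 3.125, Var(U) = 3.90625
E[X²] = 4 + 3² = 13
E[U²] = 3.90625 + 3.125² = 13.671875
Var(Z) = 13*13.671875 - (3*3.125)²
= 177.73438 - 87.890625 = 89.84375

89.84375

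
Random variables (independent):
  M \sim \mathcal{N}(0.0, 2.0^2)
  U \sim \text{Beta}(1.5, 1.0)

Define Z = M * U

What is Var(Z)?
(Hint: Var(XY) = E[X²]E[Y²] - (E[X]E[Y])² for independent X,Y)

Var(XY) = E[X²]E[Y²] - (E[X]E[Y])²
E[M] = 0, Var(M) = 4
E[U] = 0.6, Var(U) = 0.068571429
E[M²] = 4 + 0² = 4
E[U²] = 0.068571429 + 0.6² = 0.42857143
Var(Z) = 4*0.42857143 - (0*0.6)²
= 1.7142857 - 0 = 1.7142857

1.7142857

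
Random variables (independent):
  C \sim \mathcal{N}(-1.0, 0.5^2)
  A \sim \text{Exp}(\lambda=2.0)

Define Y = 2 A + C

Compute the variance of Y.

For independent RVs: Var(aX + bY) = a²Var(X) + b²Var(Y)
Var(C) = 0.25
Var(A) = 0.25
Var(Y) = 1²*0.25 + 2²*0.25
= 1*0.25 + 4*0.25 = 1.25

1.25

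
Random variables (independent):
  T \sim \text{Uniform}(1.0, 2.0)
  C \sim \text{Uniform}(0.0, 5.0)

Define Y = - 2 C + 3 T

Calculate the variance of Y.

For independent RVs: Var(aX + bY) = a²Var(X) + b²Var(Y)
Var(T) = 0.083333333
Var(C) = 2.0833333
Var(Y) = 3²*0.083333333 + (-2)²*2.0833333
= 9*0.083333333 + 4*2.0833333 = 9.0833333

9.0833333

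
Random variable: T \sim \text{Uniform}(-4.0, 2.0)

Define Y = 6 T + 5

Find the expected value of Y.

For Y = 6T + 5:
E[Y] = 6 * E[T] + 5
E[T] = (-4 + 2)/2 = -1
E[Y] = 6 * (-1) + 5 = -1

-1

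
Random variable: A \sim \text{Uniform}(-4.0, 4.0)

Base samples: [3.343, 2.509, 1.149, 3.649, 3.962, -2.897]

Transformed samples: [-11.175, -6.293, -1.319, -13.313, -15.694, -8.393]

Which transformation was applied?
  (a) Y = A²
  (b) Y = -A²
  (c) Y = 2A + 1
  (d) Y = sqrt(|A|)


Checking option (b) Y = -A²:
  A = 3.343 -> Y = -11.175 ✓
  A = 2.509 -> Y = -6.293 ✓
  A = 1.149 -> Y = -1.319 ✓
All samples match this transformation.

(b) -A²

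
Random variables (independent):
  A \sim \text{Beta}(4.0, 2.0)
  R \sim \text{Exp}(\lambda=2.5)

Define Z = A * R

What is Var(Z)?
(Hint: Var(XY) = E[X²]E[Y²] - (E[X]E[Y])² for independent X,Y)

Var(XY) = E[X²]E[Y²] - (E[X]E[Y])²
E[A] = 0.66666667, Var(A) = 0.031746032
E[R] = 0.4, Var(R) = 0.16
E[A²] = 0.031746032 + 0.66666667² = 0.47619048
E[R²] = 0.16 + 0.4² = 0.32
Var(Z) = 0.47619048*0.32 - (0.66666667*0.4)²
= 0.15238095 - 0.071111111 = 0.081269841

0.081269841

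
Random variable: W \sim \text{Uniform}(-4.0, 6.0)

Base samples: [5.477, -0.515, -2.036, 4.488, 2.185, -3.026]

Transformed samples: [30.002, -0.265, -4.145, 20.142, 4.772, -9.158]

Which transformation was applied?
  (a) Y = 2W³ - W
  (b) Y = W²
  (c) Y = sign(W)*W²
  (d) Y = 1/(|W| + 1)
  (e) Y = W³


Checking option (c) Y = sign(W)*W²:
  W = 5.477 -> Y = 30.002 ✓
  W = -0.515 -> Y = -0.265 ✓
  W = -2.036 -> Y = -4.145 ✓
All samples match this transformation.

(c) sign(W)*W²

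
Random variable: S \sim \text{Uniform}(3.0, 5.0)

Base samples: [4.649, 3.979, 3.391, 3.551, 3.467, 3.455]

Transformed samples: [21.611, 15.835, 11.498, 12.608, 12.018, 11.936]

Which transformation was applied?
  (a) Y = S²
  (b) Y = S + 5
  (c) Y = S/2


Checking option (a) Y = S²:
  S = 4.649 -> Y = 21.611 ✓
  S = 3.979 -> Y = 15.835 ✓
  S = 3.391 -> Y = 11.498 ✓
All samples match this transformation.

(a) S²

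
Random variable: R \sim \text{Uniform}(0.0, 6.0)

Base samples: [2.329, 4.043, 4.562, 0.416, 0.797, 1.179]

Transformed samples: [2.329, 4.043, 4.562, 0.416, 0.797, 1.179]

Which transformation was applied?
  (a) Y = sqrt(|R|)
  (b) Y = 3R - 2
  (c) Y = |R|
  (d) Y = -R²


Checking option (c) Y = |R|:
  R = 2.329 -> Y = 2.329 ✓
  R = 4.043 -> Y = 4.043 ✓
  R = 4.562 -> Y = 4.562 ✓
All samples match this transformation.

(c) |R|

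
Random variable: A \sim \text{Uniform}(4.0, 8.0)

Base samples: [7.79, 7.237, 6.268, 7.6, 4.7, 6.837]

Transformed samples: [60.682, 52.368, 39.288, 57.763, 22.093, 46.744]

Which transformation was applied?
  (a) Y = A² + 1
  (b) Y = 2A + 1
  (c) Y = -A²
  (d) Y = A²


Checking option (d) Y = A²:
  A = 7.79 -> Y = 60.682 ✓
  A = 7.237 -> Y = 52.368 ✓
  A = 6.268 -> Y = 39.288 ✓
All samples match this transformation.

(d) A²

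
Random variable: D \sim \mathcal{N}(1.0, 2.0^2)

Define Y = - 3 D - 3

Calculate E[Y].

For Y = -3D - 3:
E[Y] = -3 * E[D] - 3
E[D] = 1.0 = 1
E[Y] = -3 * 1 - 3 = -6

-6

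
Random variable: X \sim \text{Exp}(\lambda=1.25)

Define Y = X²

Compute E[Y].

Using E[X²] = Var(X) + (E[X])²:
E[X] = 0.8
Var(X) = 1/1.25^2 = 0.64
E[X²] = 0.64 + 0.8² = 0.64 + 0.64 = 1.28

1.28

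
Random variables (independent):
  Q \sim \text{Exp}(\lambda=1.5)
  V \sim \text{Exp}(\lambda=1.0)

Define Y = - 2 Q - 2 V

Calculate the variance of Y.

For independent RVs: Var(aX + bY) = a²Var(X) + b²Var(Y)
Var(Q) = 0.44444444
Var(V) = 1
Var(Y) = (-2)²*0.44444444 + (-2)²*1
= 4*0.44444444 + 4*1 = 5.7777778

5.7777778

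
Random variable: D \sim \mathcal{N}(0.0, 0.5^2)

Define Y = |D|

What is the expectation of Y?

For X ~ N(0, 0.5²), E[|X|] = sigma * sqrt(2/pi)
= 0.5 * sqrt(2/pi) = 0.39894228

0.39894228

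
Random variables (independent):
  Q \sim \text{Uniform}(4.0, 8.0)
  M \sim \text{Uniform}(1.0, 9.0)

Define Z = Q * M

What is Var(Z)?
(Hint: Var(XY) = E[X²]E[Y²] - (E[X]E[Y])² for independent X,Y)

Var(XY) = E[X²]E[Y²] - (E[X]E[Y])²
E[Q] = 6, Var(Q) = 1.3333333
E[M] = 5, Var(M) = 5.3333333
E[Q²] = 1.3333333 + 6² = 37.333333
E[M²] = 5.3333333 + 5² = 30.333333
Var(Z) = 37.333333*30.333333 - (6*5)²
= 1132.4444 - 900 = 232.44444

232.44444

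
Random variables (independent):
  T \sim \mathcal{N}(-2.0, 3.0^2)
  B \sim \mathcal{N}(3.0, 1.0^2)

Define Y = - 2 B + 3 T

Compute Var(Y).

For independent RVs: Var(aX + bY) = a²Var(X) + b²Var(Y)
Var(T) = 9
Var(B) = 1
Var(Y) = 3²*9 + (-2)²*1
= 9*9 + 4*1 = 85

85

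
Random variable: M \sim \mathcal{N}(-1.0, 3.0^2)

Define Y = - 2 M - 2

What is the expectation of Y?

For Y = -2M - 2:
E[Y] = -2 * E[M] - 2
E[M] = -1.0 = -1
E[Y] = -2 * (-1) - 2 = 0

0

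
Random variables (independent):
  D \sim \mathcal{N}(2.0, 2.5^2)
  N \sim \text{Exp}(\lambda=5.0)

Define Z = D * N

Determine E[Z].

For independent RVs: E[XY] = E[X]*E[Y]
E[D] = 2
E[N] = 0.2
E[Z] = 2 * 0.2 = 0.4

0.4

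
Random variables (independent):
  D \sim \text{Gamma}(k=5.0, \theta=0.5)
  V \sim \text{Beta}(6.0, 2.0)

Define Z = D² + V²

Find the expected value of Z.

E[Z] = E[D²] + E[V²]
E[D²] = Var(D) + E[D]² = 1.25 + 6.25 = 7.5
E[V²] = Var(V) + E[V]² = 0.020833333 + 0.5625 = 0.58333333
E[Z] = 7.5 + 0.58333333 = 8.0833333

8.0833333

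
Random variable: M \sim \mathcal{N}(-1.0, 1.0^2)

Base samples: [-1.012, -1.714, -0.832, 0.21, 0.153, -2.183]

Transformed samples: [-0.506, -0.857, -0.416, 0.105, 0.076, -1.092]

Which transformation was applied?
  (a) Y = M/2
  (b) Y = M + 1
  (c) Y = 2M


Checking option (a) Y = M/2:
  M = -1.012 -> Y = -0.506 ✓
  M = -1.714 -> Y = -0.857 ✓
  M = -0.832 -> Y = -0.416 ✓
All samples match this transformation.

(a) M/2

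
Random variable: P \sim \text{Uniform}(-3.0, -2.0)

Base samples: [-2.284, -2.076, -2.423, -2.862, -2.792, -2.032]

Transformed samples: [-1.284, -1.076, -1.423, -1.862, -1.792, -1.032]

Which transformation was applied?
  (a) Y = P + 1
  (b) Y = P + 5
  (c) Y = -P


Checking option (a) Y = P + 1:
  P = -2.284 -> Y = -1.284 ✓
  P = -2.076 -> Y = -1.076 ✓
  P = -2.423 -> Y = -1.423 ✓
All samples match this transformation.

(a) P + 1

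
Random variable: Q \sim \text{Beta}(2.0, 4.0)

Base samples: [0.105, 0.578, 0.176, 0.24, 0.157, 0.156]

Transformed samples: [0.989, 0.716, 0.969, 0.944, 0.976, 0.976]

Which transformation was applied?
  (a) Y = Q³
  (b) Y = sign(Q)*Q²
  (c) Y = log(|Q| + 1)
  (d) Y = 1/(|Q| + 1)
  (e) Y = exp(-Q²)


Checking option (e) Y = exp(-Q²):
  Q = 0.105 -> Y = 0.989 ✓
  Q = 0.578 -> Y = 0.716 ✓
  Q = 0.176 -> Y = 0.969 ✓
All samples match this transformation.

(e) exp(-Q²)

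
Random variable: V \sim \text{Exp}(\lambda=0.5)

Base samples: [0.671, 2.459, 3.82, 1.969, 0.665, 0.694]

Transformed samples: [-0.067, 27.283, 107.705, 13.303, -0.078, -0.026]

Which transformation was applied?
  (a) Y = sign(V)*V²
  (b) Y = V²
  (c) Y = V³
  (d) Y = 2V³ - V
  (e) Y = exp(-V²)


Checking option (d) Y = 2V³ - V:
  V = 0.671 -> Y = -0.067 ✓
  V = 2.459 -> Y = 27.283 ✓
  V = 3.82 -> Y = 107.705 ✓
All samples match this transformation.

(d) 2V³ - V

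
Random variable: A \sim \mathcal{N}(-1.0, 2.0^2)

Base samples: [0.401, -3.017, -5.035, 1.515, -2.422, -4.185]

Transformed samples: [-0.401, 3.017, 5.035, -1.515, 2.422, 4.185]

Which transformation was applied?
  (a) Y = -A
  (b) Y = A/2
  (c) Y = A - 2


Checking option (a) Y = -A:
  A = 0.401 -> Y = -0.401 ✓
  A = -3.017 -> Y = 3.017 ✓
  A = -5.035 -> Y = 5.035 ✓
All samples match this transformation.

(a) -A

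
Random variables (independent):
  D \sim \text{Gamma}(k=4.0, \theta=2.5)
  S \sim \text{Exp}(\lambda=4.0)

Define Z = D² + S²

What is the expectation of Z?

E[Z] = E[D²] + E[S²]
E[D²] = Var(D) + E[D]² = 25 + 100 = 125
E[S²] = Var(S) + E[S]² = 0.0625 + 0.0625 = 0.125
E[Z] = 125 + 0.125 = 125.125

125.125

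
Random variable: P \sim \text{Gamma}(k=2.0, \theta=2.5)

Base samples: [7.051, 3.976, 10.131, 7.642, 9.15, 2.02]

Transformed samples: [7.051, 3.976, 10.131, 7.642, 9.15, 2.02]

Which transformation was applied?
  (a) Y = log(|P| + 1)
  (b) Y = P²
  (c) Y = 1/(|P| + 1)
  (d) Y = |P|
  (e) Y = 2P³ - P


Checking option (d) Y = |P|:
  P = 7.051 -> Y = 7.051 ✓
  P = 3.976 -> Y = 3.976 ✓
  P = 10.131 -> Y = 10.131 ✓
All samples match this transformation.

(d) |P|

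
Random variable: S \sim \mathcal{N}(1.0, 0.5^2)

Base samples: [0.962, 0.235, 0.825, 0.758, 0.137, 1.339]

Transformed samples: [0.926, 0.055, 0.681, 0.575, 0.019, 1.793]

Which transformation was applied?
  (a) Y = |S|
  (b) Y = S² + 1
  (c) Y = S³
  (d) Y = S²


Checking option (d) Y = S²:
  S = 0.962 -> Y = 0.926 ✓
  S = 0.235 -> Y = 0.055 ✓
  S = 0.825 -> Y = 0.681 ✓
All samples match this transformation.

(d) S²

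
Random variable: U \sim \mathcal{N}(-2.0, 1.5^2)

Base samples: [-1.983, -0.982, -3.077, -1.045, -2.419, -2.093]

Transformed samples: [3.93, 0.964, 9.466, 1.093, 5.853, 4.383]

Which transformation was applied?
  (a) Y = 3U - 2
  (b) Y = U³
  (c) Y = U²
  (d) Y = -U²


Checking option (c) Y = U²:
  U = -1.983 -> Y = 3.93 ✓
  U = -0.982 -> Y = 0.964 ✓
  U = -3.077 -> Y = 9.466 ✓
All samples match this transformation.

(c) U²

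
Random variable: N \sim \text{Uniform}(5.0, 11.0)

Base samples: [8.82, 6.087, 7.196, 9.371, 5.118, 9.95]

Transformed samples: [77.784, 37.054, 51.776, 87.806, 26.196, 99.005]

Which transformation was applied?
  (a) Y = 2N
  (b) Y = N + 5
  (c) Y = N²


Checking option (c) Y = N²:
  N = 8.82 -> Y = 77.784 ✓
  N = 6.087 -> Y = 37.054 ✓
  N = 7.196 -> Y = 51.776 ✓
All samples match this transformation.

(c) N²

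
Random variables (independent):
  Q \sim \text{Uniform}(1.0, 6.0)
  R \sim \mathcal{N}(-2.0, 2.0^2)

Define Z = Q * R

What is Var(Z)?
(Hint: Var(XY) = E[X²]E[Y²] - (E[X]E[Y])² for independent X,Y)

Var(XY) = E[X²]E[Y²] - (E[X]E[Y])²
E[Q] = 3.5, Var(Q) = 2.0833333
E[R] = -2, Var(R) = 4
E[Q²] = 2.0833333 + 3.5² = 14.333333
E[R²] = 4 + (-2)² = 8
Var(Z) = 14.333333*8 - (3.5*(-2))²
= 114.66667 - 49 = 65.666667

65.666667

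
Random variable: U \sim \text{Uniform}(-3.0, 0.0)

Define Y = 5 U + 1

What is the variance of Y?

For Y = aU + b: Var(Y) = a² * Var(U)
Var(U) = (0 + 3)^2/12 = 0.75
Var(Y) = 5² * 0.75 = 25 * 0.75 = 18.75

18.75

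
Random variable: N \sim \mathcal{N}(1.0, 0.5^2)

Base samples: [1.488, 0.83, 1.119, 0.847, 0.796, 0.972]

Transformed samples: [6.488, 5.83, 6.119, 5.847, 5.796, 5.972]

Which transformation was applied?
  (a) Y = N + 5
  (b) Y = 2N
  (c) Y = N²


Checking option (a) Y = N + 5:
  N = 1.488 -> Y = 6.488 ✓
  N = 0.83 -> Y = 5.83 ✓
  N = 1.119 -> Y = 6.119 ✓
All samples match this transformation.

(a) N + 5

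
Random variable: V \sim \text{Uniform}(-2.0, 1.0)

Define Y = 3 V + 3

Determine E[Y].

For Y = 3V + 3:
E[Y] = 3 * E[V] + 3
E[V] = (-2 + 1)/2 = -0.5
E[Y] = 3 * (-0.5) + 3 = 1.5

1.5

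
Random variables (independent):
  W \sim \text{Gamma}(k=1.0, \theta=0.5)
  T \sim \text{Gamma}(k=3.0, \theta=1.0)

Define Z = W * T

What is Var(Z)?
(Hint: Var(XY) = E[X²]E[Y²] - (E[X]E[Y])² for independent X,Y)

Var(XY) = E[X²]E[Y²] - (E[X]E[Y])²
E[W] = 0.5, Var(W) = 0.25
E[T] = 3, Var(T) = 3
E[W²] = 0.25 + 0.5² = 0.5
E[T²] = 3 + 3² = 12
Var(Z) = 0.5*12 - (0.5*3)²
= 6 - 2.25 = 3.75

3.75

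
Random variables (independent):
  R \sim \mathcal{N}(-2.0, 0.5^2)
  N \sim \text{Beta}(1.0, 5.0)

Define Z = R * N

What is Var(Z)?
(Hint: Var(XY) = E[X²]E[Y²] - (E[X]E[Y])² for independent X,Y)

Var(XY) = E[X²]E[Y²] - (E[X]E[Y])²
E[R] = -2, Var(R) = 0.25
E[N] = 0.16666667, Var(N) = 0.01984127
E[R²] = 0.25 + (-2)² = 4.25
E[N²] = 0.01984127 + 0.16666667² = 0.047619048
Var(Z) = 4.25*0.047619048 - (-2*0.16666667)²
= 0.20238095 - 0.11111111 = 0.091269841

0.091269841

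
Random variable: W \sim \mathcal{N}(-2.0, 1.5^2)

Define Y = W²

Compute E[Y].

Using E[X²] = Var(X) + (E[X])²:
E[W] = -2
Var(W) = 1.5^2 = 2.25
E[W²] = 2.25 + (-2)² = 2.25 + 4 = 6.25

6.25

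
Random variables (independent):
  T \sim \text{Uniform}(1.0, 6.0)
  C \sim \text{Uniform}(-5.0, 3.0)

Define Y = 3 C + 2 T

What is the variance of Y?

For independent RVs: Var(aX + bY) = a²Var(X) + b²Var(Y)
Var(T) = 2.0833333
Var(C) = 5.3333333
Var(Y) = 2²*2.0833333 + 3²*5.3333333
= 4*2.0833333 + 9*5.3333333 = 56.333333

56.333333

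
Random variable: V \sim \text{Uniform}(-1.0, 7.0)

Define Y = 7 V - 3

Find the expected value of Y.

For Y = 7V - 3:
E[Y] = 7 * E[V] - 3
E[V] = (-1 + 7)/2 = 3
E[Y] = 7 * 3 - 3 = 18

18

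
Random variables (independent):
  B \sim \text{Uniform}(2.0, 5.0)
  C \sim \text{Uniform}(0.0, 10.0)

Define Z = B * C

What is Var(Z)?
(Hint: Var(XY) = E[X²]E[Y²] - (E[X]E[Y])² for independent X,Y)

Var(XY) = E[X²]E[Y²] - (E[X]E[Y])²
E[B] = 3.5, Var(B) = 0.75
E[C] = 5, Var(C) = 8.3333333
E[B²] = 0.75 + 3.5² = 13
E[C²] = 8.3333333 + 5² = 33.333333
Var(Z) = 13*33.333333 - (3.5*5)²
= 433.33333 - 306.25 = 127.08333

127.08333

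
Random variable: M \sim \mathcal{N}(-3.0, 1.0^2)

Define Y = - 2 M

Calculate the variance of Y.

For Y = aM + b: Var(Y) = a² * Var(M)
Var(M) = 1.0^2 = 1
Var(Y) = (-2)² * 1 = 4 * 1 = 4

4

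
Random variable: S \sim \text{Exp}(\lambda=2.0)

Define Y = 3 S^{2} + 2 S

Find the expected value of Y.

E[Y] = 3*E[S²] + 2*E[S]
E[S] = 0.5
E[S²] = Var(S) + (E[S])² = 0.25 + 0.25 = 0.5
E[Y] = 3*0.5 + 2*0.5 = 2.5

2.5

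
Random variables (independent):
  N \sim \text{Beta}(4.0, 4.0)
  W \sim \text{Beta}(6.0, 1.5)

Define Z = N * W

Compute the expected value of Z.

For independent RVs: E[XY] = E[X]*E[Y]
E[N] = 0.5
E[W] = 0.8
E[Z] = 0.5 * 0.8 = 0.4

0.4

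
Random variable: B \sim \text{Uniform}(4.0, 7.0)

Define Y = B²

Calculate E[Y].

Using E[X²] = Var(X) + (E[X])²:
E[B] = 5.5
Var(B) = (7 - 4)^2/12 = 0.75
E[B²] = 0.75 + 5.5² = 0.75 + 30.25 = 31

31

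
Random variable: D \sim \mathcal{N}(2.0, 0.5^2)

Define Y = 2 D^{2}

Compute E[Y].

E[Y] = 2*E[D²]
E[D] = 2
E[D²] = Var(D) + (E[D])² = 0.25 + 4 = 4.25
E[Y] = 2*4.25 = 8.5

8.5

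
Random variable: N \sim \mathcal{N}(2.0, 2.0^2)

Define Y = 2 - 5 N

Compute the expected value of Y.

For Y = -5N + 2:
E[Y] = -5 * E[N] + 2
E[N] = 2.0 = 2
E[Y] = -5 * 2 + 2 = -8

-8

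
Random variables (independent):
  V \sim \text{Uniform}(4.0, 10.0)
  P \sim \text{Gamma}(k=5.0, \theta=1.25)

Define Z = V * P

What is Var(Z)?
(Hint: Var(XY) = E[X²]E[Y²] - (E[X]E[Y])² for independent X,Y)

Var(XY) = E[X²]E[Y²] - (E[X]E[Y])²
E[V] = 7, Var(V) = 3
E[P] = 6.25, Var(P) = 7.8125
E[V²] = 3 + 7² = 52
E[P²] = 7.8125 + 6.25² = 46.875
Var(Z) = 52*46.875 - (7*6.25)²
= 2437.5 - 1914.0625 = 523.4375

523.4375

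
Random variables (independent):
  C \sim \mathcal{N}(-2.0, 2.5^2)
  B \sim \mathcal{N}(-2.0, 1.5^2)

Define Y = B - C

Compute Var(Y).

For independent RVs: Var(aX + bY) = a²Var(X) + b²Var(Y)
Var(C) = 6.25
Var(B) = 2.25
Var(Y) = (-1)²*6.25 + 1²*2.25
= 1*6.25 + 1*2.25 = 8.5

8.5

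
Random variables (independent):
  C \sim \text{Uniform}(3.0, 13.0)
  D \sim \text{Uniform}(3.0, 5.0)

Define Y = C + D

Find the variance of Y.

For independent RVs: Var(aX + bY) = a²Var(X) + b²Var(Y)
Var(C) = 8.3333333
Var(D) = 0.33333333
Var(Y) = 1²*8.3333333 + 1²*0.33333333
= 1*8.3333333 + 1*0.33333333 = 8.6666667

8.6666667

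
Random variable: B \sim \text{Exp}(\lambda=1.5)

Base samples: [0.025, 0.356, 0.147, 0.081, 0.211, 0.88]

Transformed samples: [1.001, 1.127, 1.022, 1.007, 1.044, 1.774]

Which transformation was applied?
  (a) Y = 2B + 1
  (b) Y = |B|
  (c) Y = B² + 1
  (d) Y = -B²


Checking option (c) Y = B² + 1:
  B = 0.025 -> Y = 1.001 ✓
  B = 0.356 -> Y = 1.127 ✓
  B = 0.147 -> Y = 1.022 ✓
All samples match this transformation.

(c) B² + 1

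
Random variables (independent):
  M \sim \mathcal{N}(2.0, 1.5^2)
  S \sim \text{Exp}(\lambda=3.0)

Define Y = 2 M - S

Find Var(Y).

For independent RVs: Var(aX + bY) = a²Var(X) + b²Var(Y)
Var(M) = 2.25
Var(S) = 0.11111111
Var(Y) = 2²*2.25 + (-1)²*0.11111111
= 4*2.25 + 1*0.11111111 = 9.1111111

9.1111111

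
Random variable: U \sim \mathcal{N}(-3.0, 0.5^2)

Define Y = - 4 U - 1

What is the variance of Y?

For Y = aU + b: Var(Y) = a² * Var(U)
Var(U) = 0.5^2 = 0.25
Var(Y) = (-4)² * 0.25 = 16 * 0.25 = 4

4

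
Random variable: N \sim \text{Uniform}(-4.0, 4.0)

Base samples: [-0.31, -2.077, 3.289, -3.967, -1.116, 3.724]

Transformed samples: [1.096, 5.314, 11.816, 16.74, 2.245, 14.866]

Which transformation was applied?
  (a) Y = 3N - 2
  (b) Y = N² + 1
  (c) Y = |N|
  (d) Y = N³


Checking option (b) Y = N² + 1:
  N = -0.31 -> Y = 1.096 ✓
  N = -2.077 -> Y = 5.314 ✓
  N = 3.289 -> Y = 11.816 ✓
All samples match this transformation.

(b) N² + 1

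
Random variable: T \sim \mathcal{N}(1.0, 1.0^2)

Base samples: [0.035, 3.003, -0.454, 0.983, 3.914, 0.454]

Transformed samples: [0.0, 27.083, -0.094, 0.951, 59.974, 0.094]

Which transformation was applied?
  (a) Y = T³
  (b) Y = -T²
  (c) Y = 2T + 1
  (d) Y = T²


Checking option (a) Y = T³:
  T = 0.035 -> Y = 0.0 ✓
  T = 3.003 -> Y = 27.083 ✓
  T = -0.454 -> Y = -0.094 ✓
All samples match this transformation.

(a) T³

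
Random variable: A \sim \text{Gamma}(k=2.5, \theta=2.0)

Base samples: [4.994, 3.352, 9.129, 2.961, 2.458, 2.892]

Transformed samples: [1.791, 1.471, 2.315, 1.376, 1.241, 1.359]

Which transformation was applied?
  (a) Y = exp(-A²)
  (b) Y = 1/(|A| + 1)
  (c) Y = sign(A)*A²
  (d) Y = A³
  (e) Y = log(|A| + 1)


Checking option (e) Y = log(|A| + 1):
  A = 4.994 -> Y = 1.791 ✓
  A = 3.352 -> Y = 1.471 ✓
  A = 9.129 -> Y = 2.315 ✓
All samples match this transformation.

(e) log(|A| + 1)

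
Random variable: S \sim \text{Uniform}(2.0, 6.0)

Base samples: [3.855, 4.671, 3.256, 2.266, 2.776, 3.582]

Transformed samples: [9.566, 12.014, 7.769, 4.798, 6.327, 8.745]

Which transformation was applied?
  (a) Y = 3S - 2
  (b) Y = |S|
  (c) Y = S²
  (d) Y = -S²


Checking option (a) Y = 3S - 2:
  S = 3.855 -> Y = 9.566 ✓
  S = 4.671 -> Y = 12.014 ✓
  S = 3.256 -> Y = 7.769 ✓
All samples match this transformation.

(a) 3S - 2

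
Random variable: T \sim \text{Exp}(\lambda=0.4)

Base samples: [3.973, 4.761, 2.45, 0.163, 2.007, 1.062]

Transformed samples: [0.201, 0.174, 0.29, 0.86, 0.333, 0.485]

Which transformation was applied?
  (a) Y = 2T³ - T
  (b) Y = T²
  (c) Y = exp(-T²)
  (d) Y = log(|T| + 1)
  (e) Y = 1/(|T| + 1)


Checking option (e) Y = 1/(|T| + 1):
  T = 3.973 -> Y = 0.201 ✓
  T = 4.761 -> Y = 0.174 ✓
  T = 2.45 -> Y = 0.29 ✓
All samples match this transformation.

(e) 1/(|T| + 1)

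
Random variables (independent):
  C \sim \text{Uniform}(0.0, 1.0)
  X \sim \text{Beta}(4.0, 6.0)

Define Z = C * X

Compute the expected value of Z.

For independent RVs: E[XY] = E[X]*E[Y]
E[C] = 0.5
E[X] = 0.4
E[Z] = 0.5 * 0.4 = 0.2

0.2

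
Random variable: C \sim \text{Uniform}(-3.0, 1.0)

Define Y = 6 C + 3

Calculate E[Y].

For Y = 6C + 3:
E[Y] = 6 * E[C] + 3
E[C] = (-3 + 1)/2 = -1
E[Y] = 6 * (-1) + 3 = -3

-3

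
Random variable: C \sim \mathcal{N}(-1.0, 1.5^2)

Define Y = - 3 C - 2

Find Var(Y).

For Y = aC + b: Var(Y) = a² * Var(C)
Var(C) = 1.5^2 = 2.25
Var(Y) = (-3)² * 2.25 = 9 * 2.25 = 20.25

20.25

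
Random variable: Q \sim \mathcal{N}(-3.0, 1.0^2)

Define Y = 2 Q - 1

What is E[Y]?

For Y = 2Q - 1:
E[Y] = 2 * E[Q] - 1
E[Q] = -3.0 = -3
E[Y] = 2 * (-3) - 1 = -7

-7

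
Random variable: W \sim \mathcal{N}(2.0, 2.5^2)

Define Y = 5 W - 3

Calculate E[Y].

For Y = 5W - 3:
E[Y] = 5 * E[W] - 3
E[W] = 2.0 = 2
E[Y] = 5 * 2 - 3 = 7

7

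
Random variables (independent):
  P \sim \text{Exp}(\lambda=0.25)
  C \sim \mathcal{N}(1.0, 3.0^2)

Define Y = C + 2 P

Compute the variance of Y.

For independent RVs: Var(aX + bY) = a²Var(X) + b²Var(Y)
Var(P) = 16
Var(C) = 9
Var(Y) = 2²*16 + 1²*9
= 4*16 + 1*9 = 73

73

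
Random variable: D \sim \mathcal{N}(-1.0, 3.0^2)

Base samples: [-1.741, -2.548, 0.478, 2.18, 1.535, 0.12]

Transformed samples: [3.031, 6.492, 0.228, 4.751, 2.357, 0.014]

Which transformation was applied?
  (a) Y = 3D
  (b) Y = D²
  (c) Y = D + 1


Checking option (b) Y = D²:
  D = -1.741 -> Y = 3.031 ✓
  D = -2.548 -> Y = 6.492 ✓
  D = 0.478 -> Y = 0.228 ✓
All samples match this transformation.

(b) D²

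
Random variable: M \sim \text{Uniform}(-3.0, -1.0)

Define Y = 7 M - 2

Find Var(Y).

For Y = aM + b: Var(Y) = a² * Var(M)
Var(M) = (-1 + 3)^2/12 = 0.33333333
Var(Y) = 7² * 0.33333333 = 49 * 0.33333333 = 16.333333

16.333333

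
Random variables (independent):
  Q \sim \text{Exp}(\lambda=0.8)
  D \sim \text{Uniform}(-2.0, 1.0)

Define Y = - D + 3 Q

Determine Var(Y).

For independent RVs: Var(aX + bY) = a²Var(X) + b²Var(Y)
Var(Q) = 1.5625
Var(D) = 0.75
Var(Y) = 3²*1.5625 + (-1)²*0.75
= 9*1.5625 + 1*0.75 = 14.8125

14.8125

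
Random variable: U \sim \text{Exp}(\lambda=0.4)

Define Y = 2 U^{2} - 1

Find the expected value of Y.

E[Y] = 2*E[U²] - 1
E[U] = 2.5
E[U²] = Var(U) + (E[U])² = 6.25 + 6.25 = 12.5
E[Y] = 2*12.5 - 1 = 24

24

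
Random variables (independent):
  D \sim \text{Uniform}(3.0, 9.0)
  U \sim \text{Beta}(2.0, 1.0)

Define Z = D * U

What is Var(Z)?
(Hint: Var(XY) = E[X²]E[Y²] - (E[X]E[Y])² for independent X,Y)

Var(XY) = E[X²]E[Y²] - (E[X]E[Y])²
E[D] = 6, Var(D) = 3
E[U] = 0.66666667, Var(U) = 0.055555556
E[D²] = 3 + 6² = 39
E[U²] = 0.055555556 + 0.66666667² = 0.5
Var(Z) = 39*0.5 - (6*0.66666667)²
= 19.5 - 16 = 3.5

3.5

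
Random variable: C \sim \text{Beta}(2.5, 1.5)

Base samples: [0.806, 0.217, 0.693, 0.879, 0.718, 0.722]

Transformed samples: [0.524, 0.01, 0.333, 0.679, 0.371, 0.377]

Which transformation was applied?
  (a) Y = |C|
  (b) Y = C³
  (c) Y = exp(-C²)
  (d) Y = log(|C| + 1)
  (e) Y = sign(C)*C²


Checking option (b) Y = C³:
  C = 0.806 -> Y = 0.524 ✓
  C = 0.217 -> Y = 0.01 ✓
  C = 0.693 -> Y = 0.333 ✓
All samples match this transformation.

(b) C³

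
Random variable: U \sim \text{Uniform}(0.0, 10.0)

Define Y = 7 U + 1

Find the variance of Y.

For Y = aU + b: Var(Y) = a² * Var(U)
Var(U) = (10 - 0)^2/12 = 8.3333333
Var(Y) = 7² * 8.3333333 = 49 * 8.3333333 = 408.33333

408.33333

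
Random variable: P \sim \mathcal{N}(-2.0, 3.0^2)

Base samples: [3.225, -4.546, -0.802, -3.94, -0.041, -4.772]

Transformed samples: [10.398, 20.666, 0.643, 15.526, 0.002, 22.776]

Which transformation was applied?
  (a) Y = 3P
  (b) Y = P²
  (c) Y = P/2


Checking option (b) Y = P²:
  P = 3.225 -> Y = 10.398 ✓
  P = -4.546 -> Y = 20.666 ✓
  P = -0.802 -> Y = 0.643 ✓
All samples match this transformation.

(b) P²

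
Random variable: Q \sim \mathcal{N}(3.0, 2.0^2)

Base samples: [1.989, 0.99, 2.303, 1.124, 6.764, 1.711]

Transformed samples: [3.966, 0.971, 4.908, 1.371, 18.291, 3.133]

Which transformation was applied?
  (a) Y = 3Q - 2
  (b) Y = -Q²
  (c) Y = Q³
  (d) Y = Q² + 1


Checking option (a) Y = 3Q - 2:
  Q = 1.989 -> Y = 3.966 ✓
  Q = 0.99 -> Y = 0.971 ✓
  Q = 2.303 -> Y = 4.908 ✓
All samples match this transformation.

(a) 3Q - 2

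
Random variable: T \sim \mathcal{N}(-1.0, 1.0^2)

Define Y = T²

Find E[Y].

Using E[X²] = Var(X) + (E[X])²:
E[T] = -1
Var(T) = 1.0^2 = 1
E[T²] = 1 + (-1)² = 1 + 1 = 2

2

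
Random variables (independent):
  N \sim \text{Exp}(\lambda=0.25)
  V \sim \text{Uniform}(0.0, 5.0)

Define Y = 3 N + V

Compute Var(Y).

For independent RVs: Var(aX + bY) = a²Var(X) + b²Var(Y)
Var(N) = 16
Var(V) = 2.0833333
Var(Y) = 3²*16 + 1²*2.0833333
= 9*16 + 1*2.0833333 = 146.08333

146.08333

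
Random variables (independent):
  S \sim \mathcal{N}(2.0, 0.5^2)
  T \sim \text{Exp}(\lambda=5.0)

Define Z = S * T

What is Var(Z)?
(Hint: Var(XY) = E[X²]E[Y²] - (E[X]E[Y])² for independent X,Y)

Var(XY) = E[X²]E[Y²] - (E[X]E[Y])²
E[S] = 2, Var(S) = 0.25
E[T] = 0.2, Var(T) = 0.04
E[S²] = 0.25 + 2² = 4.25
E[T²] = 0.04 + 0.2² = 0.08
Var(Z) = 4.25*0.08 - (2*0.2)²
= 0.34 - 0.16 = 0.18

0.18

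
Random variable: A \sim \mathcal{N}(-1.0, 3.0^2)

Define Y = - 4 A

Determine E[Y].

For Y = -4A:
E[Y] = -4 * E[A]
E[A] = -1.0 = -1
E[Y] = -4 * (-1) = 4

4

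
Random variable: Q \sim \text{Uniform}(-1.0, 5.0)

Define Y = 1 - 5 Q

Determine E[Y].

For Y = -5Q + 1:
E[Y] = -5 * E[Q] + 1
E[Q] = (-1 + 5)/2 = 2
E[Y] = -5 * 2 + 1 = -9

-9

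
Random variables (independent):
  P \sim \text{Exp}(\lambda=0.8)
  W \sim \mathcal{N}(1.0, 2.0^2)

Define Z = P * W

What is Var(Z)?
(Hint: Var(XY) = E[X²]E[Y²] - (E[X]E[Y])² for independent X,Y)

Var(XY) = E[X²]E[Y²] - (E[X]E[Y])²
E[P] = 1.25, Var(P) = 1.5625
E[W] = 1, Var(W) = 4
E[P²] = 1.5625 + 1.25² = 3.125
E[W²] = 4 + 1² = 5
Var(Z) = 3.125*5 - (1.25*1)²
= 15.625 - 1.5625 = 14.0625

14.0625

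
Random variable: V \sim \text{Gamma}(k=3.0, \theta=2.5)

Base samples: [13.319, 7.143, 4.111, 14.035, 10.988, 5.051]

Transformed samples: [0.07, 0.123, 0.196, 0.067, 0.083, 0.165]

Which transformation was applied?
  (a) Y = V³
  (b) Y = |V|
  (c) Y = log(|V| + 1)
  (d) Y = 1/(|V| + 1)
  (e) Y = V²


Checking option (d) Y = 1/(|V| + 1):
  V = 13.319 -> Y = 0.07 ✓
  V = 7.143 -> Y = 0.123 ✓
  V = 4.111 -> Y = 0.196 ✓
All samples match this transformation.

(d) 1/(|V| + 1)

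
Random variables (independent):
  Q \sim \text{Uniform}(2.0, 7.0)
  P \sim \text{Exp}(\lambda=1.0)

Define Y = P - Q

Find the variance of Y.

For independent RVs: Var(aX + bY) = a²Var(X) + b²Var(Y)
Var(Q) = 2.0833333
Var(P) = 1
Var(Y) = (-1)²*2.0833333 + 1²*1
= 1*2.0833333 + 1*1 = 3.0833333

3.0833333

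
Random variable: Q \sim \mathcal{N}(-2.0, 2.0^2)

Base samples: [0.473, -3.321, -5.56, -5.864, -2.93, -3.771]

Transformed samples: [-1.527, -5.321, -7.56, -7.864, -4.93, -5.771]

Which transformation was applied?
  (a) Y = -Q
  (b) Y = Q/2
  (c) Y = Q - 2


Checking option (c) Y = Q - 2:
  Q = 0.473 -> Y = -1.527 ✓
  Q = -3.321 -> Y = -5.321 ✓
  Q = -5.56 -> Y = -7.56 ✓
All samples match this transformation.

(c) Q - 2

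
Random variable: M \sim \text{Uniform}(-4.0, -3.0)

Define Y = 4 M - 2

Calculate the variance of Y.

For Y = aM + b: Var(Y) = a² * Var(M)
Var(M) = (-3 + 4)^2/12 = 0.083333333
Var(Y) = 4² * 0.083333333 = 16 * 0.083333333 = 1.3333333

1.3333333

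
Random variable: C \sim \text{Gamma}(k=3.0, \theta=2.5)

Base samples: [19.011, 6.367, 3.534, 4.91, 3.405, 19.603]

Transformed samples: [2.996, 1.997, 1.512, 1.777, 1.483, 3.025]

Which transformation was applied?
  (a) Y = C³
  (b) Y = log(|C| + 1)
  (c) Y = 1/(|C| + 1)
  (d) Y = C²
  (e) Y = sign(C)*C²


Checking option (b) Y = log(|C| + 1):
  C = 19.011 -> Y = 2.996 ✓
  C = 6.367 -> Y = 1.997 ✓
  C = 3.534 -> Y = 1.512 ✓
All samples match this transformation.

(b) log(|C| + 1)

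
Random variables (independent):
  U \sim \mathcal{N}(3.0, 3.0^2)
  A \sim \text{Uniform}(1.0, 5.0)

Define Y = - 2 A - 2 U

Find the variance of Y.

For independent RVs: Var(aX + bY) = a²Var(X) + b²Var(Y)
Var(U) = 9
Var(A) = 1.3333333
Var(Y) = (-2)²*9 + (-2)²*1.3333333
= 4*9 + 4*1.3333333 = 41.333333

41.333333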